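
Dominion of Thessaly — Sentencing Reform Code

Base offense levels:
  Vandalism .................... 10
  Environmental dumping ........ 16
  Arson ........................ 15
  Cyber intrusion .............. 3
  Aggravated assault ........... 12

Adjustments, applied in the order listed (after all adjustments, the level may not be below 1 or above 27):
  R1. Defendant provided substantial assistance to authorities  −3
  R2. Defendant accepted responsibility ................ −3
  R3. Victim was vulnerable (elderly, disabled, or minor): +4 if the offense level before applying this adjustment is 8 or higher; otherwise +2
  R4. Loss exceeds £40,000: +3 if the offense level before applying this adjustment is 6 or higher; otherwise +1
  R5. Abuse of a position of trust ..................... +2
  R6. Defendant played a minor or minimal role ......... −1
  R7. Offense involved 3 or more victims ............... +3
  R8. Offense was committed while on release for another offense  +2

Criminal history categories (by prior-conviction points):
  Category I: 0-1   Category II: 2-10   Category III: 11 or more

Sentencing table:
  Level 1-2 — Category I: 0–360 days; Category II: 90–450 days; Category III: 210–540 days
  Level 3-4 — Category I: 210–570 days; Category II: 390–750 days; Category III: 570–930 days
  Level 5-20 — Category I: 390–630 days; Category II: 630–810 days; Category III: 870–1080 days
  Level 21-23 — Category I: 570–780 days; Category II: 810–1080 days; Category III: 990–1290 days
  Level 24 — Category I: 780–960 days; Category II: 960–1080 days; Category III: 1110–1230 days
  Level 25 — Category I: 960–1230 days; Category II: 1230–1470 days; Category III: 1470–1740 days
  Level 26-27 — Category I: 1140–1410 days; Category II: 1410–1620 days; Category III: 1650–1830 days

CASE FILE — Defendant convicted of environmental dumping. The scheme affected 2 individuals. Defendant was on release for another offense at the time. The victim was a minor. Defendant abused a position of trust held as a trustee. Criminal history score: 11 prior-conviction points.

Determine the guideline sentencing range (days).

1110-1230 days

Base offense level for environmental dumping: 16.
R1 does not apply.
R3 applies (level before this adjustment is 16 ≥ 8, so +4): 16 + 4 = 20.
R5 applies: 20 + 2 = 22.
R8 applies: 22 + 2 = 24.
Final offense level: 24.
Criminal history: 11 prior points → Category III (11+).
Level 24 falls in the 24 band.
Grid: Level 24 × Category III = 1110-1230 days.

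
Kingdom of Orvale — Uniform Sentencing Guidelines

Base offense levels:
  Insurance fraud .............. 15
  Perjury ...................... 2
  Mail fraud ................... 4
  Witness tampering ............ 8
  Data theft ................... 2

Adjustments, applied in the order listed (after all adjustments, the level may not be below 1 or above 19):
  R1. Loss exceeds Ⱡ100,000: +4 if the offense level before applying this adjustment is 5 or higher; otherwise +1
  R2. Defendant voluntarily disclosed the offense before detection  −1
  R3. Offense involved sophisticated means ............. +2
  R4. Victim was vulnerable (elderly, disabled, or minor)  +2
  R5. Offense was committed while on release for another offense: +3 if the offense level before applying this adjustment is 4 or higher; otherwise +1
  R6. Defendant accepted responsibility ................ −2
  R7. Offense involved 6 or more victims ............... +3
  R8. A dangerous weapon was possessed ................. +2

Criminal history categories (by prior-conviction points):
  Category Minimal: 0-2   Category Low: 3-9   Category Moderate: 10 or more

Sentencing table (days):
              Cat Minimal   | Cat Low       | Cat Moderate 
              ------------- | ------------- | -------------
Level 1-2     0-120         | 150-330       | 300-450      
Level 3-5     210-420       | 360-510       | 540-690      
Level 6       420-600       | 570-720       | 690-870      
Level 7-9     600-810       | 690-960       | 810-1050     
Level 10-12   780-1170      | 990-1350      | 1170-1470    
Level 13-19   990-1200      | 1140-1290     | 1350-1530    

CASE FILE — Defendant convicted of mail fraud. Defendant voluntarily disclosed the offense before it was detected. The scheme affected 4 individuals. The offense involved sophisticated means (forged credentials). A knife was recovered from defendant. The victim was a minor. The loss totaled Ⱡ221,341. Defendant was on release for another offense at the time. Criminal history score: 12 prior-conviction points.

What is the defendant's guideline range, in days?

1350-1530 days

Base offense level for mail fraud: 4.
R1 applies (level before this adjustment is 4 < 5, so +1): 4 + 1 = 5.
R2 applies: 5 − 1 = 4.
R3 applies: 4 + 2 = 6.
R4 applies: 6 + 2 = 8.
R5 applies (level before this adjustment is 8 ≥ 4, so +3): 8 + 3 = 11.
R6 does not apply.
R8 applies: 11 + 2 = 13.
Final offense level: 13.
Criminal history: 12 prior points → Category Moderate (10+).
Level 13 falls in the 13-19 band.
Grid: Level 13-19 × Category Moderate = 1350-1530 days.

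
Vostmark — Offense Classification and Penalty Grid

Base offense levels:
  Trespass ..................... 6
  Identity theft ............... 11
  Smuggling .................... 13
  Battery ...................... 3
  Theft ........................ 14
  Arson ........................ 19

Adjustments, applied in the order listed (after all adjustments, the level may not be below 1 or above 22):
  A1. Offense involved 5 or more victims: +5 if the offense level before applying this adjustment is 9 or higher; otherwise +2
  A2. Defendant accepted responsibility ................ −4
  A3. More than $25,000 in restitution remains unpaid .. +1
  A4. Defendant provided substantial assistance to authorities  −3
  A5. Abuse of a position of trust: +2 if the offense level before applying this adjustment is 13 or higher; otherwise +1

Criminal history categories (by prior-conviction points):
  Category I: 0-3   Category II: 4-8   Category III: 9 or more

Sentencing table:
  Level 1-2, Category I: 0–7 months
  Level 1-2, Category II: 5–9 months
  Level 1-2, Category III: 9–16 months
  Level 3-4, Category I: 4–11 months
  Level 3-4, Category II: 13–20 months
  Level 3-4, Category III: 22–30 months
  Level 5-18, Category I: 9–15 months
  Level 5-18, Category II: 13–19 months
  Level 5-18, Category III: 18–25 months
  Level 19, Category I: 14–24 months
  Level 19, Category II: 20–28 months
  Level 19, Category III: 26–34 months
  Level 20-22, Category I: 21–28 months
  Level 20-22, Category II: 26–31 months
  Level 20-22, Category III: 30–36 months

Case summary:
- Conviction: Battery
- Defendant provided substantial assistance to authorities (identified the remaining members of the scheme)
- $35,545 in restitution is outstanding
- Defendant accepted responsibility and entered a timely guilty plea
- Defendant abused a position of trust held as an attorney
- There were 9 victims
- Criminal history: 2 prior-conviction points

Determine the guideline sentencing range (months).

0-7 months

Base offense level for battery: 3.
A1 applies (level before this adjustment is 3 < 9, so +2): 3 + 2 = 5.
A2 applies: 5 − 4 = 1.
A3 applies: 1 + 1 = 2.
A4 applies: 2 − 3 = -1.
A5 applies (level before this adjustment is -1 < 13, so +1): -1 + 1 = 0.
Level 0 is below the minimum of 1; floored at 1.
Final offense level: 1.
Criminal history: 2 prior points → Category I (0-3).
Level 1 falls in the 1-2 band.
Grid: Level 1-2 × Category I = 0-7 months.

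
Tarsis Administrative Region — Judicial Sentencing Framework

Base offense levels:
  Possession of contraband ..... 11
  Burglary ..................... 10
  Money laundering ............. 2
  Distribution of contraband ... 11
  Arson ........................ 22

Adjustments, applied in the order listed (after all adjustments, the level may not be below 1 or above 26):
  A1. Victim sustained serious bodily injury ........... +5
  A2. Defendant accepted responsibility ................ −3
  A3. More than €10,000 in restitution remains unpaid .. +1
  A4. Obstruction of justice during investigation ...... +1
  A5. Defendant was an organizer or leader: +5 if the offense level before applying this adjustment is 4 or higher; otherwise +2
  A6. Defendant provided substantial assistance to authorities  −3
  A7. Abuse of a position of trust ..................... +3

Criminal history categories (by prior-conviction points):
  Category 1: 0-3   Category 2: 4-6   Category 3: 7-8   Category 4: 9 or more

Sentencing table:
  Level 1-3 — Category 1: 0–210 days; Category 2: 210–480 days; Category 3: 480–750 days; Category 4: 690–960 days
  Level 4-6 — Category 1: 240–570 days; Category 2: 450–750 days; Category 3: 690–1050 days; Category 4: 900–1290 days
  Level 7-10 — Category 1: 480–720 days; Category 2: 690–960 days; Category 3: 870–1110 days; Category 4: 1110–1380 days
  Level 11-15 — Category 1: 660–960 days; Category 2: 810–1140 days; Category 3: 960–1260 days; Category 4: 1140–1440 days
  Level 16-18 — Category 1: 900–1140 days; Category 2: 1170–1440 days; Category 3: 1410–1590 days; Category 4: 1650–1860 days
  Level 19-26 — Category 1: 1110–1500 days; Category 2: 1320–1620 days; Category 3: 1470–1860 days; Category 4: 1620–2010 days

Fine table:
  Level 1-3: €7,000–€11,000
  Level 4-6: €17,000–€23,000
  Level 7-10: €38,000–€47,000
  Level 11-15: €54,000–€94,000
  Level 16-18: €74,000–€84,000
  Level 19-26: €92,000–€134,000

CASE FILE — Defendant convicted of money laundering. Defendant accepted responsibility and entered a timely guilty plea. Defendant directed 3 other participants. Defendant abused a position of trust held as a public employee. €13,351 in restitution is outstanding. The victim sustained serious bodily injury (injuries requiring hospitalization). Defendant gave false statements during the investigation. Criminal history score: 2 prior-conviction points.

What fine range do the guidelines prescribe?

Base offense level for money laundering: 2.
A1 applies: 2 + 5 = 7.
A2 applies: 7 − 3 = 4.
A3 applies: 4 + 1 = 5.
A4 applies: 5 + 1 = 6.
A5 applies (level before this adjustment is 6 ≥ 4, so +5): 6 + 5 = 11.
A6 does not apply.
A7 applies: 11 + 3 = 14.
Final offense level: 14.
Level 14 falls in the 11-15 band.
Fine table: Level 11-15 → €54,000–€94,000.

€54,000–€94,000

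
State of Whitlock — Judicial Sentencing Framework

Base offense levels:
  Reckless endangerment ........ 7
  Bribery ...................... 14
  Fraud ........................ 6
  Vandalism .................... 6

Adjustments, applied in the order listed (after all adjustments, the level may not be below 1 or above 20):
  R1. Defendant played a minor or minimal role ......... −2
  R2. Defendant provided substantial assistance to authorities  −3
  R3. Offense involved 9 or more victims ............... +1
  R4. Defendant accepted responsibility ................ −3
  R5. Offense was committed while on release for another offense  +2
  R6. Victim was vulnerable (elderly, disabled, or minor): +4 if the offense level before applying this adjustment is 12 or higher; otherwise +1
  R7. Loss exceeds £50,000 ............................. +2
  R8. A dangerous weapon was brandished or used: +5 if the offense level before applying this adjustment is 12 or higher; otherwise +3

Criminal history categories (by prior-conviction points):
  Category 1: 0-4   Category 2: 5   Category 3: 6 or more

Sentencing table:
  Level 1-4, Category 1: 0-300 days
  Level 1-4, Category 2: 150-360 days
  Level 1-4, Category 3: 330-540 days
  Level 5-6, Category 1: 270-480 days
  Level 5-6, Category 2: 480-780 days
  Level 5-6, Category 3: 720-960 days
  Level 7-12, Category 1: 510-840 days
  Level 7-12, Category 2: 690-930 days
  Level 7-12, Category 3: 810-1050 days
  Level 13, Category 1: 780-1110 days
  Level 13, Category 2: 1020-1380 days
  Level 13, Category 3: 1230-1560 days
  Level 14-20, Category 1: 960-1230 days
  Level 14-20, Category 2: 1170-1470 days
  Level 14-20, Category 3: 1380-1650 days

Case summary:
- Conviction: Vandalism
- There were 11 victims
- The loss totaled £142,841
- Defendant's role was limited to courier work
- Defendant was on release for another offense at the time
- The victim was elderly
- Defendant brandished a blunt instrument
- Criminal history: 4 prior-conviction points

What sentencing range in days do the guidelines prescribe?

Base offense level for vandalism: 6.
R1 applies: 6 − 2 = 4.
R2 does not apply.
R3 applies: 4 + 1 = 5.
R5 applies: 5 + 2 = 7.
R6 applies (level before this adjustment is 7 < 12, so +1): 7 + 1 = 8.
R7 applies: 8 + 2 = 10.
R8 applies (level before this adjustment is 10 < 12, so +3): 10 + 3 = 13.
Final offense level: 13.
Criminal history: 4 prior points → Category 1 (0-4).
Level 13 falls in the 13 band.
Grid: Level 13 × Category 1 = 780-1110 days.

780-1110 days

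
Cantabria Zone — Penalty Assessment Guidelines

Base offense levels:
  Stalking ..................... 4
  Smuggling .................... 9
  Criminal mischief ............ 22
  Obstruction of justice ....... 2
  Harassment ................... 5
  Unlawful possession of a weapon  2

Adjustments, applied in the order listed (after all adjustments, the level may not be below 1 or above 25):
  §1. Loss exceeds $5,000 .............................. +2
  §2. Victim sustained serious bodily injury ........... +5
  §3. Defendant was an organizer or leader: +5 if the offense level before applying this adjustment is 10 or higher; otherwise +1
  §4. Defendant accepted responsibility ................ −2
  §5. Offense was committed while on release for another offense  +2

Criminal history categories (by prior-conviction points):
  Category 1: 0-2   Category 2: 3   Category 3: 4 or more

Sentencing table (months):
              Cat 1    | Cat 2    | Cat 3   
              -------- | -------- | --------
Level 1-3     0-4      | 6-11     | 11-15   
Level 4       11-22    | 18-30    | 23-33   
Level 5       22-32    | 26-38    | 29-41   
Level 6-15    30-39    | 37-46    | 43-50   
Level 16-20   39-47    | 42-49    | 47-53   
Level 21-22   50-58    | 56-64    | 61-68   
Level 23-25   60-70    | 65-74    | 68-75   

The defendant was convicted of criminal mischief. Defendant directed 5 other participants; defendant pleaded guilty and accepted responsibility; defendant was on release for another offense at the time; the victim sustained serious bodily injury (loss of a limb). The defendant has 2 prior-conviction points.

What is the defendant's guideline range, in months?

60-70 months

Base offense level for criminal mischief: 22.
§1 does not apply.
§2 applies: 22 + 5 = 27.
§3 applies (level before this adjustment is 27 ≥ 10, so +5): 27 + 5 = 32.
§4 applies: 32 − 2 = 30.
§5 applies: 30 + 2 = 32.
Level 32 exceeds the maximum of 25; capped at 25.
Final offense level: 25.
Criminal history: 2 prior points → Category 1 (0-2).
Level 25 falls in the 23-25 band.
Grid: Level 23-25 × Category 1 = 60-70 months.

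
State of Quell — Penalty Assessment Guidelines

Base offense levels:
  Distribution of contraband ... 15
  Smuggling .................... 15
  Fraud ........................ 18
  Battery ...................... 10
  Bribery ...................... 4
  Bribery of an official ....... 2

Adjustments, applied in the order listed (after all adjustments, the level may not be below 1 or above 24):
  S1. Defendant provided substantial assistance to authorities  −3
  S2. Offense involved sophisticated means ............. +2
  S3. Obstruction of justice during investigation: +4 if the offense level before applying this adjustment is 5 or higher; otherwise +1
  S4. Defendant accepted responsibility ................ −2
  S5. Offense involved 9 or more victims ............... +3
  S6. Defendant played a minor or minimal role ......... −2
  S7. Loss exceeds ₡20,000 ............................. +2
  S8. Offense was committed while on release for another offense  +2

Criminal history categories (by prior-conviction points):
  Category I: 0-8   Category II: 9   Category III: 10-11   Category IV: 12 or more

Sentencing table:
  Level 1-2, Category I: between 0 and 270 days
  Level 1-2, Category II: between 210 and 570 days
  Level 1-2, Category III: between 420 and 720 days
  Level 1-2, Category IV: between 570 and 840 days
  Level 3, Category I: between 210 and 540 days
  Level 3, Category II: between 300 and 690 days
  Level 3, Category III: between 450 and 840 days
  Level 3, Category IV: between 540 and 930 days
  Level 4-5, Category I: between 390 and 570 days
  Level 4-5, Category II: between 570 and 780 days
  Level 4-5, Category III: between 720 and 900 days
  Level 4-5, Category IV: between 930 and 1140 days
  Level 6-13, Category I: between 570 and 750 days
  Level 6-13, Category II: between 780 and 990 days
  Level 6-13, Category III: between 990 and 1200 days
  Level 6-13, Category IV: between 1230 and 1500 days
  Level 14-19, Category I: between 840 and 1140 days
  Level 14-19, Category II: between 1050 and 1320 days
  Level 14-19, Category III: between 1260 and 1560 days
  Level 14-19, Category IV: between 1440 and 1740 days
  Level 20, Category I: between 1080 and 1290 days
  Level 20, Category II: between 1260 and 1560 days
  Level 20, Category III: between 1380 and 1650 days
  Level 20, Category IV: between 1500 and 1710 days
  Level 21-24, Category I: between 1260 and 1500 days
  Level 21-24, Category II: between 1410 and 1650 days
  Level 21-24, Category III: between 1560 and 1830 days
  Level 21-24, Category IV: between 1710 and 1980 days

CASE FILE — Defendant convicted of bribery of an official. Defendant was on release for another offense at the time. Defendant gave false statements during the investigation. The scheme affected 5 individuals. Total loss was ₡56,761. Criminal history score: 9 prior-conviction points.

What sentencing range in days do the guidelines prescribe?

780-990 days

Base offense level for bribery of an official: 2.
S1 does not apply.
S2 does not apply.
S3 applies (level before this adjustment is 2 < 5, so +1): 2 + 1 = 3.
S4 does not apply.
S7 applies: 3 + 2 = 5.
S8 applies: 5 + 2 = 7.
Final offense level: 7.
Criminal history: 9 prior points → Category II (9).
Level 7 falls in the 6-13 band.
Grid: Level 6-13 × Category II = 780-990 days.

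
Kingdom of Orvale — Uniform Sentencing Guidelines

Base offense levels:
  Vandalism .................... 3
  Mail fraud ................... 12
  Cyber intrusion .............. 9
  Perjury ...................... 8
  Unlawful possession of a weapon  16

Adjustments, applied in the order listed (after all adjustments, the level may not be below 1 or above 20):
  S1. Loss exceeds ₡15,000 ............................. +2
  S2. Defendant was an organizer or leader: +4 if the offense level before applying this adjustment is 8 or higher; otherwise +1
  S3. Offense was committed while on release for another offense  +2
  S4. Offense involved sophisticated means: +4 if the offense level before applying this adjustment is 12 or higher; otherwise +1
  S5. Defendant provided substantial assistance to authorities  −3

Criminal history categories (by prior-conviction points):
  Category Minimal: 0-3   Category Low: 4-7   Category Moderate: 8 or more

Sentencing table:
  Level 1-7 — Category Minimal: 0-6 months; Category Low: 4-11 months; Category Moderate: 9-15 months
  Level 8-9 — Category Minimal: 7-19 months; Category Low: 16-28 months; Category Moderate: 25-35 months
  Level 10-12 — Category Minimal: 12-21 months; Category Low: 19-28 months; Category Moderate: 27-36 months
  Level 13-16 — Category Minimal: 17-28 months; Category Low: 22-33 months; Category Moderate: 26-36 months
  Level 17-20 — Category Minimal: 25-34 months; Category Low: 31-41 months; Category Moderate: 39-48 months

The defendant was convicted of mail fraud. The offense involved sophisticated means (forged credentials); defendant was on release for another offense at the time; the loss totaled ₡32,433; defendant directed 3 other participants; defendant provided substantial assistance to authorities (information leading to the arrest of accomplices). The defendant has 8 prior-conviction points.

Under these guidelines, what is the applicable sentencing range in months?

Base offense level for mail fraud: 12.
S1 applies: 12 + 2 = 14.
S2 applies (level before this adjustment is 14 ≥ 8, so +4): 14 + 4 = 18.
S3 applies: 18 + 2 = 20.
S4 applies (level before this adjustment is 20 ≥ 12, so +4): 20 + 4 = 24.
S5 applies: 24 − 3 = 21.
Level 21 exceeds the maximum of 20; capped at 20.
Final offense level: 20.
Criminal history: 8 prior points → Category Moderate (8+).
Level 20 falls in the 17-20 band.
Grid: Level 17-20 × Category Moderate = 39-48 months.

39-48 months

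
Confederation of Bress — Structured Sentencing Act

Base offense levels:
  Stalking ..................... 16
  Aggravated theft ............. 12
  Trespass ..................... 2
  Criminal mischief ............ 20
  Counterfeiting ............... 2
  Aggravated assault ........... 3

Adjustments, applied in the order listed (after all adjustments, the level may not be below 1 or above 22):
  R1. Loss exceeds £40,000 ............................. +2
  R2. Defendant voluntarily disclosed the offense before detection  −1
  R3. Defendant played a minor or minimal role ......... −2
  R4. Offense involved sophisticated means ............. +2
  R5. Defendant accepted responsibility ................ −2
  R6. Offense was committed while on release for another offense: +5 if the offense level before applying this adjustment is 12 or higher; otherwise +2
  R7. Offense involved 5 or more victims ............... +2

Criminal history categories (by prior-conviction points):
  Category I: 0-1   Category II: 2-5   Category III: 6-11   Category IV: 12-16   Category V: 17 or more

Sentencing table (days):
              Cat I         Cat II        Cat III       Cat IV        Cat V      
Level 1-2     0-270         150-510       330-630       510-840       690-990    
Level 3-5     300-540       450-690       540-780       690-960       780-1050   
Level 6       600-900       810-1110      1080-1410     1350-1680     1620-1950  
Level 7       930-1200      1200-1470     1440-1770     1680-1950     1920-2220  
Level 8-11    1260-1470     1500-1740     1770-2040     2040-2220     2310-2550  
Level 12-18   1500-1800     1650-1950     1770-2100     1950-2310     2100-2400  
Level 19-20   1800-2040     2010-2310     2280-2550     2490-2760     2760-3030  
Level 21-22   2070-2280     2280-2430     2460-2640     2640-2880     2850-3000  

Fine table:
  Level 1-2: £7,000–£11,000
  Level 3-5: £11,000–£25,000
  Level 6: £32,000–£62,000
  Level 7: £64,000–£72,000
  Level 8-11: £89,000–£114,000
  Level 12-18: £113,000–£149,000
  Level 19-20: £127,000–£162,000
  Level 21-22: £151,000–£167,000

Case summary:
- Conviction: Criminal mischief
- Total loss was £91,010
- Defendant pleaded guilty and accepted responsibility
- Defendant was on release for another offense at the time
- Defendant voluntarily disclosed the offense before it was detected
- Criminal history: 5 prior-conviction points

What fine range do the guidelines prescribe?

Base offense level for criminal mischief: 20.
R1 applies: 20 + 2 = 22.
R2 applies: 22 − 1 = 21.
R3 does not apply.
R4 does not apply.
R5 applies: 21 − 2 = 19.
R6 applies (level before this adjustment is 19 ≥ 12, so +5): 19 + 5 = 24.
Level 24 exceeds the maximum of 22; capped at 22.
Final offense level: 22.
Level 22 falls in the 21-22 band.
Fine table: Level 21-22 → £151,000–£167,000.

£151,000–£167,000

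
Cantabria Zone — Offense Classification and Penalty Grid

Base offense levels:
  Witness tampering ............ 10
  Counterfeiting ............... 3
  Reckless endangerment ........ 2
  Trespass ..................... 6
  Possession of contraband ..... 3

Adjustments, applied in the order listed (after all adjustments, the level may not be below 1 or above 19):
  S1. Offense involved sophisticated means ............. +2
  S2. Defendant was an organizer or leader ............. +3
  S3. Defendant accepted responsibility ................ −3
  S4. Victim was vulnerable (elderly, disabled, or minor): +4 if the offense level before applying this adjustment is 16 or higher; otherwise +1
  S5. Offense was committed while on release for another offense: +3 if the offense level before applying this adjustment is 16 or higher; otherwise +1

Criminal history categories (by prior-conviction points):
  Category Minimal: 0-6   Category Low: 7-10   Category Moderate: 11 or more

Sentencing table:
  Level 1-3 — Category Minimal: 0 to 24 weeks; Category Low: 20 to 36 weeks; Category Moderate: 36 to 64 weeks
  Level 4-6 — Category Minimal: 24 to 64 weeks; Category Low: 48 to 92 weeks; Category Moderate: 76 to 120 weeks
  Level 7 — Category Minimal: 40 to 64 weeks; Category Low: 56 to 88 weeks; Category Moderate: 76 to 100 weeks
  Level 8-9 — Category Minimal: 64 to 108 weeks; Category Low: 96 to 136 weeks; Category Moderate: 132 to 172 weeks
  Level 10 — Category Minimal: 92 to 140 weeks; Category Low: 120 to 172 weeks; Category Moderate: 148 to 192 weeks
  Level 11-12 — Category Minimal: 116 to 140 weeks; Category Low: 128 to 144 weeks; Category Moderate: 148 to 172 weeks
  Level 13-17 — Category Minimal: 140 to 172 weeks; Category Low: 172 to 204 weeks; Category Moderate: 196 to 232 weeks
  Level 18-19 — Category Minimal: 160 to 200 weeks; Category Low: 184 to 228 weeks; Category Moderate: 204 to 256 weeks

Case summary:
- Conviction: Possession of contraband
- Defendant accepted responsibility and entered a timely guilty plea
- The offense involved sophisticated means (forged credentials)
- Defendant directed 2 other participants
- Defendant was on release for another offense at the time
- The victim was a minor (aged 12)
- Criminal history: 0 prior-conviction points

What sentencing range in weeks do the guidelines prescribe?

Base offense level for possession of contraband: 3.
S1 applies: 3 + 2 = 5.
S2 applies: 5 + 3 = 8.
S3 applies: 8 − 3 = 5.
S4 applies (level before this adjustment is 5 < 16, so +1): 5 + 1 = 6.
S5 applies (level before this adjustment is 6 < 16, so +1): 6 + 1 = 7.
Final offense level: 7.
Criminal history: 0 prior points → Category Minimal (0-6).
Level 7 falls in the 7 band.
Grid: Level 7 × Category Minimal = 40-64 weeks.

40-64 weeks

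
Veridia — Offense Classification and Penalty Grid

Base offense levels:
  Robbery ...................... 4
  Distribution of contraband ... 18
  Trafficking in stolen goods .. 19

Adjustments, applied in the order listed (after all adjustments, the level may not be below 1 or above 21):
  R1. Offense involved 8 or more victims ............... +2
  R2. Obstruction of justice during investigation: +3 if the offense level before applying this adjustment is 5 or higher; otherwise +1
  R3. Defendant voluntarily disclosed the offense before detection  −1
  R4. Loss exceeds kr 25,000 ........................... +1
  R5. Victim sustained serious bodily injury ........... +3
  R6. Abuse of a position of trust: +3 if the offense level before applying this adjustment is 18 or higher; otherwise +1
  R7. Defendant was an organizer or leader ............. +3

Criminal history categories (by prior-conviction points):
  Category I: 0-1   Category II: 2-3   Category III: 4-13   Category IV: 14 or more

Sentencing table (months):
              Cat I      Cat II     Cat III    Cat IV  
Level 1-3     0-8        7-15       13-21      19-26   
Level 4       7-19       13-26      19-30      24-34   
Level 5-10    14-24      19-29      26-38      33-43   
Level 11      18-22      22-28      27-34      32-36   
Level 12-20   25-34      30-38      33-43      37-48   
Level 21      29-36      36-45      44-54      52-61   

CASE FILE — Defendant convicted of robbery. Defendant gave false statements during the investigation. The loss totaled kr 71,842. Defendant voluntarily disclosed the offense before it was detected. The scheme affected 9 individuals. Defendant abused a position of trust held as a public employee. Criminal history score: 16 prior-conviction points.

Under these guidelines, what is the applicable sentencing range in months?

Base offense level for robbery: 4.
R1 applies: 4 + 2 = 6.
R2 applies (level before this adjustment is 6 ≥ 5, so +3): 6 + 3 = 9.
R3 applies: 9 − 1 = 8.
R4 applies: 8 + 1 = 9.
R6 applies (level before this adjustment is 9 < 18, so +1): 9 + 1 = 10.
R7 does not apply.
Final offense level: 10.
Criminal history: 16 prior points → Category IV (14+).
Level 10 falls in the 5-10 band.
Grid: Level 5-10 × Category IV = 33-43 months.

33-43 months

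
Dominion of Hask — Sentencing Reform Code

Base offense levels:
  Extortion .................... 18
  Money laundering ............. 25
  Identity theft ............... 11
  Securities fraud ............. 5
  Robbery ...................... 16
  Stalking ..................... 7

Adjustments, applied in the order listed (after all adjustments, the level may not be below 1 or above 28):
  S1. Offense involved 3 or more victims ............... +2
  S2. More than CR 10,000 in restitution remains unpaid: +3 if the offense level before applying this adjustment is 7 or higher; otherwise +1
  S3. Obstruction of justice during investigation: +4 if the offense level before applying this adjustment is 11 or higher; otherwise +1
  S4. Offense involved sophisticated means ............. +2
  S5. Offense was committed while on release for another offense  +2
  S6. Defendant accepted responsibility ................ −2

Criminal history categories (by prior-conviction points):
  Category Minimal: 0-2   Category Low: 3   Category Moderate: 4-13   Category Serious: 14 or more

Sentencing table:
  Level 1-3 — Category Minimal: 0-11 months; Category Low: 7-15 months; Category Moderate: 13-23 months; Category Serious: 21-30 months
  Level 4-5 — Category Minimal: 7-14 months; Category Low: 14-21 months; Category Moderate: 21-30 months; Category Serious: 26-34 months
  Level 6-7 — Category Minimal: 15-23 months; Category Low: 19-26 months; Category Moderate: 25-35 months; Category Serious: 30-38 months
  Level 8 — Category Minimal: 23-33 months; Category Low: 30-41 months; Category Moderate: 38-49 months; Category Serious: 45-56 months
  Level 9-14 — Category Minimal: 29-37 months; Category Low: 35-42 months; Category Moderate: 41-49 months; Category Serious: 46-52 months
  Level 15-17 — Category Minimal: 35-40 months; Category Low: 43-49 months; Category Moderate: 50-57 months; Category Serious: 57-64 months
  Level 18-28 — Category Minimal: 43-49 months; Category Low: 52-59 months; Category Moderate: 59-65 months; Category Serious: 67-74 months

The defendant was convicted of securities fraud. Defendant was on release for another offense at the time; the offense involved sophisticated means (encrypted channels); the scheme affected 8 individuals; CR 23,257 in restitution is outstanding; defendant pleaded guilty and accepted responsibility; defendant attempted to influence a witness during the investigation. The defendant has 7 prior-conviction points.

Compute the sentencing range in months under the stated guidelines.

Base offense level for securities fraud: 5.
S1 applies: 5 + 2 = 7.
S2 applies (level before this adjustment is 7 ≥ 7, so +3): 7 + 3 = 10.
S3 applies (level before this adjustment is 10 < 11, so +1): 10 + 1 = 11.
S4 applies: 11 + 2 = 13.
S5 applies: 13 + 2 = 15.
S6 applies: 15 − 2 = 13.
Final offense level: 13.
Criminal history: 7 prior points → Category Moderate (4-13).
Level 13 falls in the 9-14 band.
Grid: Level 9-14 × Category Moderate = 41-49 months.

41-49 months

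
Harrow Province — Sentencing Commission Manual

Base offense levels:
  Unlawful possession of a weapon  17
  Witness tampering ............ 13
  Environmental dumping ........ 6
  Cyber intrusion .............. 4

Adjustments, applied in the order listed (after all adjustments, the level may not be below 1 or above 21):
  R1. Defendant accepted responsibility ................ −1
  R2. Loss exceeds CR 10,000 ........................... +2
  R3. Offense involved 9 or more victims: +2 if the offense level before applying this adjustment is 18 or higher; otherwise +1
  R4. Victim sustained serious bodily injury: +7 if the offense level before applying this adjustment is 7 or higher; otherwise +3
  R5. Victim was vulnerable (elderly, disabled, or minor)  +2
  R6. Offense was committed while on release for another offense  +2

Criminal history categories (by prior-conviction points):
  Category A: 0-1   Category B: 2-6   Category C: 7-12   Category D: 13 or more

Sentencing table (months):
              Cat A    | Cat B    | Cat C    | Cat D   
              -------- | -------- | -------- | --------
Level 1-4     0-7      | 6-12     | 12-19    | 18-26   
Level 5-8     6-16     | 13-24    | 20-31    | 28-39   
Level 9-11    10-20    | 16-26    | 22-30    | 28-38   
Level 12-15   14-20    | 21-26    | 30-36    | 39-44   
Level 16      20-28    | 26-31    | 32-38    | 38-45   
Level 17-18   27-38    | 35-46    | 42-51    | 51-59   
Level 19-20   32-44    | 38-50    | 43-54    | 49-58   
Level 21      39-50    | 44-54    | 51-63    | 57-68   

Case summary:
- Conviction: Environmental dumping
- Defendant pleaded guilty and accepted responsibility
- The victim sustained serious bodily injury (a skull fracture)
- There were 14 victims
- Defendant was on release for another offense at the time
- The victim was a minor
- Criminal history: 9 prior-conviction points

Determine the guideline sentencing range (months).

30-36 months

Base offense level for environmental dumping: 6.
R1 applies: 6 − 1 = 5.
R2 does not apply.
R3 applies (level before this adjustment is 5 < 18, so +1): 5 + 1 = 6.
R4 applies (level before this adjustment is 6 < 7, so +3): 6 + 3 = 9.
R5 applies: 9 + 2 = 11.
R6 applies: 11 + 2 = 13.
Final offense level: 13.
Criminal history: 9 prior points → Category C (7-12).
Level 13 falls in the 12-15 band.
Grid: Level 12-15 × Category C = 30-36 months.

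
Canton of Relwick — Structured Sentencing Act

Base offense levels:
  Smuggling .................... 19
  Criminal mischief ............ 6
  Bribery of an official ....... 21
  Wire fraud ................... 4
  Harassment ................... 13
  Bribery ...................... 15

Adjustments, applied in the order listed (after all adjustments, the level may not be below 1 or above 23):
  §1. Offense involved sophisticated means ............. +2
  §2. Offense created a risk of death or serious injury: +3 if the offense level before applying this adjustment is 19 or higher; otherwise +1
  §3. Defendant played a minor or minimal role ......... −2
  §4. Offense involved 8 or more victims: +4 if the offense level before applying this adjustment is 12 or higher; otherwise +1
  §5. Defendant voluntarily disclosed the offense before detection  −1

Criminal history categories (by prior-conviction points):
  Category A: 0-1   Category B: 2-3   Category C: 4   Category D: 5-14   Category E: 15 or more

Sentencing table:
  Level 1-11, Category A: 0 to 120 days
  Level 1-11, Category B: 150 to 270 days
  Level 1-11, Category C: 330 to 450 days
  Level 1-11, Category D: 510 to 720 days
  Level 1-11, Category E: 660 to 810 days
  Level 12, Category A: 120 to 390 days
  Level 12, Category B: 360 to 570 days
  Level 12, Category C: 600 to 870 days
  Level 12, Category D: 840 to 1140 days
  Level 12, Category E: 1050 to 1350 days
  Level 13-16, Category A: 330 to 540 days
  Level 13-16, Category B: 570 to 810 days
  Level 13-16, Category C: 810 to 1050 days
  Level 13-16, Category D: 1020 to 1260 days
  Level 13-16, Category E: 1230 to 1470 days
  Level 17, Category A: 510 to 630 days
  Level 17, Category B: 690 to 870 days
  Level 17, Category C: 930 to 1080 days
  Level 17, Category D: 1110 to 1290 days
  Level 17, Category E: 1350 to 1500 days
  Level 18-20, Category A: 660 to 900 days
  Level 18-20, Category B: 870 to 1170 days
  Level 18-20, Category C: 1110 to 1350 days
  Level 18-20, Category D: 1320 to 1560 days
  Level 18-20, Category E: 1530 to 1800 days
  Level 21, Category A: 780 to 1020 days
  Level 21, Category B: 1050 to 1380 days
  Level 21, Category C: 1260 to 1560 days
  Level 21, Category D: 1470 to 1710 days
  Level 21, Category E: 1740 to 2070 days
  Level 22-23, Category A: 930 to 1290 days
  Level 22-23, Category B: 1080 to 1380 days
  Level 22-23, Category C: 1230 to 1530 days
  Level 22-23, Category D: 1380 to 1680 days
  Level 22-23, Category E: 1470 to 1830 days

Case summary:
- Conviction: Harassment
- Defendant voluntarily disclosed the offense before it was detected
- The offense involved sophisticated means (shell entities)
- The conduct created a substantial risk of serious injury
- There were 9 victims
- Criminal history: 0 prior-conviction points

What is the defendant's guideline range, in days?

660-900 days

Base offense level for harassment: 13.
§1 applies: 13 + 2 = 15.
§2 applies (level before this adjustment is 15 < 19, so +1): 15 + 1 = 16.
§3 does not apply.
§4 applies (level before this adjustment is 16 ≥ 12, so +4): 16 + 4 = 20.
§5 applies: 20 − 1 = 19.
Final offense level: 19.
Criminal history: 0 prior points → Category A (0-1).
Level 19 falls in the 18-20 band.
Grid: Level 18-20 × Category A = 660-900 days.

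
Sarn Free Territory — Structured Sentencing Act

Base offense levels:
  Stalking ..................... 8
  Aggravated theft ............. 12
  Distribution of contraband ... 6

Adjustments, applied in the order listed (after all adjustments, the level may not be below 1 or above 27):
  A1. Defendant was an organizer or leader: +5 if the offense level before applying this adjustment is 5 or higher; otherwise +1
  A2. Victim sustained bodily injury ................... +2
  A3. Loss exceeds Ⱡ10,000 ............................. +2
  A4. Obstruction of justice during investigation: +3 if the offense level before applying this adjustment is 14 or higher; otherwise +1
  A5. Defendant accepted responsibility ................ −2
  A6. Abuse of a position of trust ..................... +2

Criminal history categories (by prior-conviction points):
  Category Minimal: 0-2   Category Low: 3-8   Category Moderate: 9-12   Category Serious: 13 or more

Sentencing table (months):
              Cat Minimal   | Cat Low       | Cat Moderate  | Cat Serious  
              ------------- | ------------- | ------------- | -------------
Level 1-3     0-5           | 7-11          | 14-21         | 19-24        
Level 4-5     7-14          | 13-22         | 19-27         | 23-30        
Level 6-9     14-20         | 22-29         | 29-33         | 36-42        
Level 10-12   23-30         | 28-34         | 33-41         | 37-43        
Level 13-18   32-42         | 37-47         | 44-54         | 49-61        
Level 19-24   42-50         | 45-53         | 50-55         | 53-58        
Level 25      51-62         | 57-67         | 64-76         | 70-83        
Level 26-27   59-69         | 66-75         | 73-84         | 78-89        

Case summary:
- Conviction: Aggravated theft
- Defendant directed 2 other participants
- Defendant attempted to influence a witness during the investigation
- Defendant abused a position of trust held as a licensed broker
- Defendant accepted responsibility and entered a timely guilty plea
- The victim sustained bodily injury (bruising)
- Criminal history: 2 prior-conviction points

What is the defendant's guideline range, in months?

42-50 months

Base offense level for aggravated theft: 12.
A1 applies (level before this adjustment is 12 ≥ 5, so +5): 12 + 5 = 17.
A2 applies: 17 + 2 = 19.
A4 applies (level before this adjustment is 19 ≥ 14, so +3): 19 + 3 = 22.
A5 applies: 22 − 2 = 20.
A6 applies: 20 + 2 = 22.
Final offense level: 22.
Criminal history: 2 prior points → Category Minimal (0-2).
Level 22 falls in the 19-24 band.
Grid: Level 19-24 × Category Minimal = 42-50 months.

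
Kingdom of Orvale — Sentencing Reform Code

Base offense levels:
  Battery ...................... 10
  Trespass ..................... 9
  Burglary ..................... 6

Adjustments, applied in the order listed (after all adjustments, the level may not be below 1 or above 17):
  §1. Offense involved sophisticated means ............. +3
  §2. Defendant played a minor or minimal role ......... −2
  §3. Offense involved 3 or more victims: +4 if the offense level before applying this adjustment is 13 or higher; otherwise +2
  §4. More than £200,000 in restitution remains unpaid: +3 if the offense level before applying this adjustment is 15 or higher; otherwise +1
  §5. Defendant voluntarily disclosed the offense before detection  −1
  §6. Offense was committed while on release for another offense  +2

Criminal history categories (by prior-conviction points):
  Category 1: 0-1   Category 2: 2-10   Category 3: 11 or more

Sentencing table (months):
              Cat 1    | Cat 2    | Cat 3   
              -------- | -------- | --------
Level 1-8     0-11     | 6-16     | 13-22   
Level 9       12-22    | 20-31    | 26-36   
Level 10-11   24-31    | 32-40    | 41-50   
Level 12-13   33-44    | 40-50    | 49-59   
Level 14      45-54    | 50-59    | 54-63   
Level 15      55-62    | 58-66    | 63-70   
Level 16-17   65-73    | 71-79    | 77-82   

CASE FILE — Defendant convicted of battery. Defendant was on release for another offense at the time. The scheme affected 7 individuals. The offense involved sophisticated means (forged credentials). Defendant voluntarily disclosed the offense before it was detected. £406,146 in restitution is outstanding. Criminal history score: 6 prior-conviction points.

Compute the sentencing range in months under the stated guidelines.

Base offense level for battery: 10.
§1 applies: 10 + 3 = 13.
§2 does not apply.
§3 applies (level before this adjustment is 13 ≥ 13, so +4): 13 + 4 = 17.
§4 applies (level before this adjustment is 17 ≥ 15, so +3): 17 + 3 = 20.
§5 applies: 20 − 1 = 19.
§6 applies: 19 + 2 = 21.
Level 21 exceeds the maximum of 17; capped at 17.
Final offense level: 17.
Criminal history: 6 prior points → Category 2 (2-10).
Level 17 falls in the 16-17 band.
Grid: Level 16-17 × Category 2 = 71-79 months.

71-79 months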